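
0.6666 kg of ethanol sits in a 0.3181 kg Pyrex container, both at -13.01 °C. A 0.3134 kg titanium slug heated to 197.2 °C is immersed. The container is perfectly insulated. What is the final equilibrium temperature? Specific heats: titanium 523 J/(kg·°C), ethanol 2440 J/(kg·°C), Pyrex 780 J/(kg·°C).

T_f ≈ 3.9 °C

With ΣQ=0 the equilibrium temperature is the m·c-weighted mean:
T_f = (163.91·197.2 + 1626.5·(-13.01) + 248.12·(-13.01)) / (163.91 + 1626.5 + 248.12)
    = 7933.9 / 2038.5 ≈ 3.89 °C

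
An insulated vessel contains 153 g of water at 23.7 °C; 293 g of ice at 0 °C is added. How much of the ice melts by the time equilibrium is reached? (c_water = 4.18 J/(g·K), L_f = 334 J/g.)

Water can give up m c ΔT = 153×4.18×23.7 = 15157 J before reaching 0 °C.
To melt every bit of ice: 293×334 = 97862 J.
15157 J < 97862 J, so only part of the ice melts and the system sits at 0 °C.
m_melted×334 = 15157  ⇒  m_melted ≈ 45.38 g.

m_melted ≈ 45.4 g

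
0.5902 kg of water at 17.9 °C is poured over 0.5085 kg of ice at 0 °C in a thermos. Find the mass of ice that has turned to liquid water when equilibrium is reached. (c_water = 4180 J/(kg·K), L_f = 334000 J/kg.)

m_melted ≈ 0.132 kg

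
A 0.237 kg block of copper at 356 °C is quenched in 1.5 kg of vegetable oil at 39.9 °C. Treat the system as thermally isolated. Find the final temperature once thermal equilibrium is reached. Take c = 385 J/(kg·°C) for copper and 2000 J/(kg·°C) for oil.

T_f ≈ 49.2 °C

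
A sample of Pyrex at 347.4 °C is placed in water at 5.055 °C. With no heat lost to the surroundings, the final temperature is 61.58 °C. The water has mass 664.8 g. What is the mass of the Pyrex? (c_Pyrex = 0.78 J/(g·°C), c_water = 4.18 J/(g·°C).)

Heat lost by the Pyrex = heat gained by the water:
m·0.78·(347.4 − 61.58) = 664.8·4.18·(61.58 − 5.055)
222.94 m = 157075  ⇒  m ≈ 704.6 g

m ≈ 705 g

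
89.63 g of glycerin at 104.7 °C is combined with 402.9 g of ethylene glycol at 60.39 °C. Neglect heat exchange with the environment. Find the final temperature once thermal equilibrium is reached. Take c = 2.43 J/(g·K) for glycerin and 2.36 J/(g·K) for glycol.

With ΣQ=0 the equilibrium temperature is the m·c-weighted mean:
T_f = (217.8·104.7 + 950.84·60.39) / (217.8 + 950.84)
    = 80225 / 1168.6 ≈ 68.65 °C

T_f ≈ 68.6 °C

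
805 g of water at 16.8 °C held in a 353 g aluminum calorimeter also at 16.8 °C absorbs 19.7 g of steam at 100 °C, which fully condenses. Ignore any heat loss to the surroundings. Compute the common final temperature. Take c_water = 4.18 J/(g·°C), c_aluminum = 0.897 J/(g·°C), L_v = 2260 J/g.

Setting the total heat transfer to zero:
latent heat released on condensation: 19.7·2260 = 44522; condensed water 100 °C→T: 82.35(T − 100); water warms: 805·4.18·(T − 16.8) = 3364.9(T − 16.8); aluminum cup: 353·0.897·(T − 16.8) = 316.64(T − 16.8)
3763.9 T = 44522 + 8234.6 + 61850 = 114606
T ≈ 30.45 °C — below 100 °C, confirming all the steam condensed.

T_f ≈ 30.4 °C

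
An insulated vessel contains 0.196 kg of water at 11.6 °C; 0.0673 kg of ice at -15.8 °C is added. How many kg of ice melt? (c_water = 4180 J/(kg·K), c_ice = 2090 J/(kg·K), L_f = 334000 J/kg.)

m_melted ≈ 0.0218 kg

Water can give up m c ΔT = 0.196·4180·11.6 = 9503.6 J before reaching 0 °C.
Of that, 0.0673·2090·15.8 = 2222.4 J goes to bring the ice to 0 °C, leaving 7281.3 J.
Fully melting the ice requires m_ice L_f = 0.0673·334000 = 22478 J.
That's not enough to melt it all — equilibrium is at 0 °C with ice remaining.
Mass melted = 7281.3/334000 ≈ 0.0218 kg.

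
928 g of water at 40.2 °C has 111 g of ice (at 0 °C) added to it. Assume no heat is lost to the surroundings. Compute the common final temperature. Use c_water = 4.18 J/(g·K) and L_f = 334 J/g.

Sum of m c ΔT and latent-heat terms is zero:
fusion: m_ice L_f = 111×334 = 37074
  meltwater 0→T: 111×4.18×T = 463.98 T
  water: 3879(T − 40.2)
4343 T = 155937 − 37074 = 118863
T ≈ 27.37 °C (positive, so assuming full melt was valid).

T_f ≈ 27.4 °C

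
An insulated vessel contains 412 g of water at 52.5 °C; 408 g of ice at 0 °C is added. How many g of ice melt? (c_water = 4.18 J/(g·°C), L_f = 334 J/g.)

m_melted ≈ 271 g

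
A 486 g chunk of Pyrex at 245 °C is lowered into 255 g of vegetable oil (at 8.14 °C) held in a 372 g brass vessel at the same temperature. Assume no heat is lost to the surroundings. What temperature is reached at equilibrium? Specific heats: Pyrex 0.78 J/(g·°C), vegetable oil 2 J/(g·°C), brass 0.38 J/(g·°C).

Energy conservation, ΣQ = 0:
486·0.78·(T − 245) + 255·2·(T − 8.14) + 372·0.38·(T − 8.14) = 0
379.08(T − 245) + 510(T − 8.14) + 141.36(T − 8.14) = 0
1030.4 T = 98177
T = 98177/1030.4 ≈ 95.28 °C

T_f ≈ 95.3 °C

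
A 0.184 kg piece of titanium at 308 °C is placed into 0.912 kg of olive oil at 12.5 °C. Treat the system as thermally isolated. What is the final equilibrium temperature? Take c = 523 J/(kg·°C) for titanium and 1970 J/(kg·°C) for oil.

Energy conservation, ΣQ = 0:
0.184*523*(T − 308) + 0.912*1970*(T − 12.5) = 0
1892.9 T = 52097
T ≈ 27.52 °C

T_f ≈ 27.5 °C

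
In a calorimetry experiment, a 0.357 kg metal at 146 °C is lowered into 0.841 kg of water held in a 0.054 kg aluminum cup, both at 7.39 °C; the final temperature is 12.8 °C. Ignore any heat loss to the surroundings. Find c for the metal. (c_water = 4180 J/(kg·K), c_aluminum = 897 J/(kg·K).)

c ≈ 405 J/(kg·K)

Conservation of energy gives ΣQ = 0:
0.357·c·(12.8 − 146) + 0.841·4180·(12.8 − 7.39) + 0.054·897·(12.8 − 7.39) = 0
-47.55 c = -19280
c = -19280/-47.55 ≈ 405.5 J/(kg·K)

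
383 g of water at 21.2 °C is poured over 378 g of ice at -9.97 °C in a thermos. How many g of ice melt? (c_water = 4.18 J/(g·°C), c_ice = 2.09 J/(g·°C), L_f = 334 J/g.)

Water can give up m c ΔT = 383×4.18×21.2 = 33940 J before reaching 0 °C.
Of that, 378×2.09×9.97 = 7876.5 J goes to bring the ice to 0 °C, leaving 26063 J.
To melt every bit of ice: 378×334 = 126252 J.
That's not enough to melt it all — equilibrium is at 0 °C with ice remaining.
m_melt = 26063 / L_f = 78.03 g.

m_melted ≈ 78 g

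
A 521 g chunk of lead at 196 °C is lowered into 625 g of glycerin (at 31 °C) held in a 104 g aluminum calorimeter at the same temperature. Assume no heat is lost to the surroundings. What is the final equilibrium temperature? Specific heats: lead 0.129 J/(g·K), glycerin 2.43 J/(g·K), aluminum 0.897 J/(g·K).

T_f ≈ 37.6 °C

Heat gained plus heat lost sum to zero:
521×0.129×(T − 196) + 625×2.43×(T − 31) + 104×0.897×(T − 31) = 0
67.21(T − 196) + 1518.8(T − 31) + 93.29(T − 31) = 0
(67.21 + 1518.8 + 93.29) T = 67.21×196 + 1518.8×31 + 93.29×31
T = 63146/1679.2 ≈ 37.60 °C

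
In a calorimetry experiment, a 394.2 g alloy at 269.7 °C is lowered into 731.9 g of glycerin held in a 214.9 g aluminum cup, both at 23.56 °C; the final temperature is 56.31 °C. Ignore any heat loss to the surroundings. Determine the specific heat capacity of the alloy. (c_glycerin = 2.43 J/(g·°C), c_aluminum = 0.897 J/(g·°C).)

Conservation of energy gives ΣQ = 0:
394.2×c×(56.31 − 269.7) + 731.9×2.43×(56.31 − 23.56) + 214.9×0.897×(56.31 − 23.56) = 0
-84118 c = -64559
c = -64559/-84118 ≈ 0.7675 J/(g·°C)

c ≈ 0.767 J/(g·°C)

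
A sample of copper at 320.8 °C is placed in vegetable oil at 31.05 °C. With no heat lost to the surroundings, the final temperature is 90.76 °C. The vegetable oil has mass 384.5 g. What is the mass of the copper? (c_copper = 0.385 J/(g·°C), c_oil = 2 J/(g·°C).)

m ≈ 518 g

Net heat exchanged in the isolated system is zero:
m·0.385·(90.76 − 320.8) + 384.5·2·(90.76 − 31.05) = 0
-88.57 m = -45917
m = -45917/-88.57 ≈ 518.5 g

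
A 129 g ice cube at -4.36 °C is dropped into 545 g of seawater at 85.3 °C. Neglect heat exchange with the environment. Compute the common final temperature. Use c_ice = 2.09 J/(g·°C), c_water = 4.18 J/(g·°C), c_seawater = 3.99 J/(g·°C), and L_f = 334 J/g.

T_f ≈ 52.0 °C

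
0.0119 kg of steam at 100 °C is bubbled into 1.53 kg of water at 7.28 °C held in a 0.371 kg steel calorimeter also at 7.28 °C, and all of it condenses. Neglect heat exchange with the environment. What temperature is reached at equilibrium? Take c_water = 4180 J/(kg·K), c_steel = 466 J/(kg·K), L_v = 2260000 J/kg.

Sum of m c ΔT and latent-heat terms is zero:
condense steam: −0.0119×2260000 = −26894; condensate cools 100→T: 0.0119×4180×(T − 100) = 49.74(T − 100); original water: 6395.4(T − 7.28); steel cup: 0.371×466×(T − 7.28) = 172.89(T − 7.28)
6618 T = 26894 + 4974.2 + 47817 = 79685
T ≈ 12.04 °C (< 100 °C, so full condensation is consistent).

T_f ≈ 12.0 °C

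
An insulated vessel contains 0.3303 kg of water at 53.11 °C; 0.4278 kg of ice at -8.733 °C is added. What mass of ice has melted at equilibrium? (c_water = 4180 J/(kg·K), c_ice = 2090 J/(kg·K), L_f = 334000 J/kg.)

Water can give up m c ΔT = 0.3303·4180·53.11 = 73327 J before reaching 0 °C.
Of that, 0.4278·2090·8.733 = 7808.2 J goes to bring the ice to 0 °C, leaving 65518 J.
Melting all 0.4278 kg of ice would need 0.4278·334000 = 142885 J.
65518 J < 142885 J, so only part of the ice melts and the system sits at 0 °C.
Mass melted = 65518/334000 ≈ 0.1962 kg.

m_melted ≈ 0.196 kg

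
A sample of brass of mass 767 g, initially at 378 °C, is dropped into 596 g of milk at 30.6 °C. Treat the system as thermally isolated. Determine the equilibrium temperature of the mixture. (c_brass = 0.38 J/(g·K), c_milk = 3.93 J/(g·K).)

Heat gained plus heat lost sum to zero:
767×0.38×(T − 378) + 596×3.93×(T − 30.6) = 0
291.46(T − 378) + 2342.3(T − 30.6) = 0
2633.7 T = 181846
T ≈ 69.04 °C

T_f ≈ 69.0 °C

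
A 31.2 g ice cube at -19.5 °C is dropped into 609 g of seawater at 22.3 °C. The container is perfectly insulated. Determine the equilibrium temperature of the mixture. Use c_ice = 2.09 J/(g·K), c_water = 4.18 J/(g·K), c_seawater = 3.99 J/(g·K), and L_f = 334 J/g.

Taking heat into each body as positive, Σ m c ΔT = 0:
ice -19.5→0 °C: 31.2×2.09×19.5 = 1271.6
  fusion: m_ice L_f = 31.2×334 = 10421
  meltwater 0→T: 31.2×4.18×T = 130.42 T
  seawater: 2429.9(T − 22.3)
2560.3 T = 54187 − 11692 = 42495
T ≈ 16.60 °C (positive, so assuming full melt was valid).

T_f ≈ 16.6 °C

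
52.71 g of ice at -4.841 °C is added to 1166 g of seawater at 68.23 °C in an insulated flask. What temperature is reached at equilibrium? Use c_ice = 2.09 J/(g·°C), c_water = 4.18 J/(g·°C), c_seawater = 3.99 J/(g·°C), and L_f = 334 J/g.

T_f ≈ 61.4 °C

Setting the total heat transfer to zero:
ice -4.841→0 °C: 52.71×2.09×4.841 = 533.3
  melt ice: 52.71×334 = 17605
  warm the meltwater: 220.33 T
  seawater cools: 1166×3.99×(T − 68.23) = 4652.3(T − 68.23)
4872.7 T = 317429 − 18138 = 299291
T ≈ 61.42 °C (positive, so assuming full melt was valid).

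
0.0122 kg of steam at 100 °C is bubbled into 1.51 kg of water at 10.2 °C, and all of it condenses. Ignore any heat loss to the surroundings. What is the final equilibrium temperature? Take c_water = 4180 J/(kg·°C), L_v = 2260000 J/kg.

T_f ≈ 15.3 °C

Energy balance with sensible and latent terms:
latent heat released on condensation: 0.0122·2260000 = 27572
  condensed water 100 °C→T: 51(T − 100)
  original water: 6311.8(T − 10.2)
6362.8 T = 27572 + 5099.6 + 64380 = 97052
T ≈ 15.25 °C — below 100 °C, confirming all the steam condensed.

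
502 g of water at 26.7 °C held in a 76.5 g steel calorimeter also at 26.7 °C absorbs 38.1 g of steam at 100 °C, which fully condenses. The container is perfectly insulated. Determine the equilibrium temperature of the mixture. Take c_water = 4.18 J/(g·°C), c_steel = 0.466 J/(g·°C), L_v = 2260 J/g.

Conservation of energy gives ΣQ = 0:
condense steam: −38.1×2260 = −86106; condensate cools 100→T: 38.1×4.18×(T − 100) = 159.26(T − 100); water warms: 502×4.18×(T − 26.7) = 2098.4(T − 26.7); cup: 35.65(T − 26.7)
2293.3 T = 86106 + 15926 + 56978 = 159010
T ≈ 69.34 °C — below 100 °C, confirming all the steam condensed.

T_f ≈ 69.3 °C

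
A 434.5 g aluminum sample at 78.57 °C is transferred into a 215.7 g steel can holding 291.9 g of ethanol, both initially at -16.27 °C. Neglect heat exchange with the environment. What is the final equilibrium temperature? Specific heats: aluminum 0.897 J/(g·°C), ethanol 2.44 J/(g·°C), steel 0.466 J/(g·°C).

T_f ≈ 14.5 °C

Energy conservation, ΣQ = 0:
434.5*0.897*(T − 78.57) + 291.9*2.44*(T − (-16.27)) + 215.7*0.466*(T − (-16.27)) = 0
389.75(T − 78.57) + 712.24(T − (-16.27)) + 100.52(T − (-16.27)) = 0
(389.75 + 712.24 + 100.52) T = 389.75*78.57 + 712.24*(-16.27) + 100.52*(-16.27)
T = 17399 / 1202.5 = 14.5 °C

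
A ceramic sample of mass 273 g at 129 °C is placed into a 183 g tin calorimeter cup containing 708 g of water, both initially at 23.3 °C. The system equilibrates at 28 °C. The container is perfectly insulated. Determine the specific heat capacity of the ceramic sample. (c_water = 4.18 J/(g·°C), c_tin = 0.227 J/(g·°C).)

Let T be the final temperature. ΣQ_i = 0:
273×c×(28 − 129) + 708×4.18×(28 − 23.3) + 183×0.227×(28 − 23.3) = 0
-27573 c = -14105
c = -14105/-27573 ≈ 0.5115 J/(g·°C)

c ≈ 0.512 J/(g·°C)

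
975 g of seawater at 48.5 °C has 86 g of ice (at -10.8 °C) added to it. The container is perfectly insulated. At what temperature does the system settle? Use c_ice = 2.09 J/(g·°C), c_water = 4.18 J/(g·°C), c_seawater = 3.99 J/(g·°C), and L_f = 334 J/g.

Conservation of energy gives ΣQ = 0:
ice -10.8→0 °C: 86·2.09·10.8 = 1941.2
  latent heat to melt: 86·334 = 28724
  meltwater 0→T: 86·4.18·T = 359.48 T
  seawater cools: 975·3.99·(T − 48.5) = 3890.2(T − 48.5)
4249.7 T = 188677 − 30665 = 158012
T ≈ 37.18 °C (positive, so assuming full melt was valid).

T_f ≈ 37.2 °C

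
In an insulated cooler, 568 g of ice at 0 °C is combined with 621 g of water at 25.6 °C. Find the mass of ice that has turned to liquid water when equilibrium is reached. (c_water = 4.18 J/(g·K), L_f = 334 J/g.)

Cooling the water to 0 °C releases 621×4.18×25.6 = 66452 J.
Melting all 568 g of ice would need 568×334 = 189712 J.
That's not enough to melt it all — equilibrium is at 0 °C with ice remaining.
m_melted×334 = 66452  ⇒  m_melted ≈ 199 g.

m_melted ≈ 199 g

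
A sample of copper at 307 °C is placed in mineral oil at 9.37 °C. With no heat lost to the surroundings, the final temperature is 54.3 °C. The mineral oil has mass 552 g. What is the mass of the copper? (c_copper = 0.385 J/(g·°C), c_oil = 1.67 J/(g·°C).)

m ≈ 426 g

Heat lost by the copper = heat gained by the oil:
m×0.385×(307 − 54.3) = 552×1.67×(54.3 − 9.37)
97.29 m = 41418  ⇒  m ≈ 425.7 g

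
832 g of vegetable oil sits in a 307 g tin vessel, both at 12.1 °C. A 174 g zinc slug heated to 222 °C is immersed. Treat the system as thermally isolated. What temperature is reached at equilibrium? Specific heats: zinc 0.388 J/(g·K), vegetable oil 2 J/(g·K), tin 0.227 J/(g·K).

T_f ≈ 20.0 °C

Taking heat into each body as positive, Σ m c ΔT = 0:
174·0.388·(T − 222) + 832·2·(T − 12.1) + 307·0.227·(T − 12.1) = 0
67.51(T − 222) + 1664(T − 12.1) + 69.69(T − 12.1) = 0
(67.51 + 1664 + 69.69) T = 67.51·222 + 1664·12.1 + 69.69·12.1
T ≈ 19.97 °C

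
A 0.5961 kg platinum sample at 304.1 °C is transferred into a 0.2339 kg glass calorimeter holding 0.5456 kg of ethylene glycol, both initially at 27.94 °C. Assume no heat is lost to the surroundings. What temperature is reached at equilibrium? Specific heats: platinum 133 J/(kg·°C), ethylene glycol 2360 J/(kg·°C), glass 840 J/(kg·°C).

T_f ≈ 41.9 °C

Conservation of energy gives ΣQ = 0:
0.5961×133×(T − 304.1) + 0.5456×2360×(T − 27.94) + 0.2339×840×(T − 27.94) = 0
79.28(T − 304.1) + 1287.6(T − 27.94) + 196.48(T − 27.94) = 0
1563.4 T = 65575
T = 65575/1563.4 ≈ 41.94 °C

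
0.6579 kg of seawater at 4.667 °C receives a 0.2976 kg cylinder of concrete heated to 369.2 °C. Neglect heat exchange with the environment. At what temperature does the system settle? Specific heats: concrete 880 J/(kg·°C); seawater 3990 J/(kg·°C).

T_f ≈ 37.7 °C

Net heat exchanged in the isolated system is zero:
0.2976×880×(T − 369.2) + 0.6579×3990×(T − 4.667) = 0
261.89(T − 369.2) + 2625(T − 4.667) = 0
(261.89 + 2625) T = 261.89×369.2 + 2625×4.667
T = 108940 / 2886.9 = 37.7 °C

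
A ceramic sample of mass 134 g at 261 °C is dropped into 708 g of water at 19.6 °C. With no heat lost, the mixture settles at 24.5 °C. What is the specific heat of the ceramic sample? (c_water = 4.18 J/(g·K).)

Heat lost by the ceramic sample = heat gained by the water:
134·c·(261 − 24.5) = 708·4.18·(24.5 − 19.6)
31691 c = 14501  ⇒  c ≈ 0.4576 J/(g·K)

c ≈ 0.458 J/(g·K)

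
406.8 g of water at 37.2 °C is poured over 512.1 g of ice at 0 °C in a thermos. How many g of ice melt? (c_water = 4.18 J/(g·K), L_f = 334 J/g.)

m_melted ≈ 189 g

Cooling the water to 0 °C releases 406.8·4.18·37.2 = 63256 J.
Melting all 512.1 g of ice would need 512.1·334 = 171041 J.
That's not enough to melt it all — equilibrium is at 0 °C with ice remaining.
Mass melted = 63256/334 ≈ 189.4 g.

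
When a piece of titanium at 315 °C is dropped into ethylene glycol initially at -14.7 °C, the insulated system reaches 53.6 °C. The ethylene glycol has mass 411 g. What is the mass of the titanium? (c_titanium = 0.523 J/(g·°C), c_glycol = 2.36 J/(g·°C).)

Heat lost by the titanium = heat gained by the glycol:
m×0.523×(315 − 53.6) = 411×2.36×(53.6 − (-14.7))
136.71 m = 66248  ⇒  m ≈ 484.6 g

m ≈ 485 g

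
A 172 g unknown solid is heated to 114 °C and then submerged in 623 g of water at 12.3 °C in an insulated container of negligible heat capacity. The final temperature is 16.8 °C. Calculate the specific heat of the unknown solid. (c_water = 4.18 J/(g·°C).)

Conservation of energy gives ΣQ = 0:
172×c×(16.8 − 114) + 623×4.18×(16.8 − 12.3) = 0
-16718 c = -11719
c = -11719/-16718 ≈ 0.7009 J/(g·°C)

c ≈ 0.701 J/(g·°C)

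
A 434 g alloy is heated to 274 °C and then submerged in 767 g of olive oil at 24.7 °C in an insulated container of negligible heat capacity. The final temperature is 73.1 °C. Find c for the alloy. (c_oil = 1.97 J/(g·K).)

Heat lost by the alloy = heat gained by the oil:
434×c×(274 − 73.1) = 767×1.97×(73.1 − 24.7)
87191 c = 73132  ⇒  c ≈ 0.8388 J/(g·K)

c ≈ 0.839 J/(g·K)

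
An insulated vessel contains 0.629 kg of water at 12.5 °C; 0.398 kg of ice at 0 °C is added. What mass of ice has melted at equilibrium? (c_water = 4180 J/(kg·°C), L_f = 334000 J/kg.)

Water can give up m c ΔT = 0.629×4180×12.5 = 32865 J before reaching 0 °C.
To melt every bit of ice: 0.398×334000 = 132932 J.
That's not enough to melt it all — equilibrium is at 0 °C with ice remaining.
Mass melted = 32865/334000 ≈ 0.0984 kg.

m_melted ≈ 0.0984 kg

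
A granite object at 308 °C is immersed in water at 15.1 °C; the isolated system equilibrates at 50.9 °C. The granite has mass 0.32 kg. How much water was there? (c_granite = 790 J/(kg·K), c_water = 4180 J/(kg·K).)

|Q_granite| = |Q_water|:
0.32×790×(308 − 50.9) = m×4180×(50.9 − 15.1)
149644 m = 64995  ⇒  m ≈ 0.4343 kg

m ≈ 0.434 kg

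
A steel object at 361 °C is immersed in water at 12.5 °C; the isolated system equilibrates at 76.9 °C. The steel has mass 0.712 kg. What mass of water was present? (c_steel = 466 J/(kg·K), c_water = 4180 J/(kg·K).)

|Q_steel| = |Q_water|:
0.712·466·(361 − 76.9) = m·4180·(76.9 − 12.5)
269192 m = 94262  ⇒  m ≈ 0.3502 kg

m ≈ 0.35 kg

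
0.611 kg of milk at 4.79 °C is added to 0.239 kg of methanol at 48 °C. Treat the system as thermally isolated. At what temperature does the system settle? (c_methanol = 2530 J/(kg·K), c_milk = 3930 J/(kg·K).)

Conservation of energy gives ΣQ = 0:
0.239*2530*(T − 48) + 0.611*3930*(T − 4.79) = 0
3005.9 T = 40526
T = 40526/3005.9 ≈ 13.48 °C

T_f ≈ 13.5 °C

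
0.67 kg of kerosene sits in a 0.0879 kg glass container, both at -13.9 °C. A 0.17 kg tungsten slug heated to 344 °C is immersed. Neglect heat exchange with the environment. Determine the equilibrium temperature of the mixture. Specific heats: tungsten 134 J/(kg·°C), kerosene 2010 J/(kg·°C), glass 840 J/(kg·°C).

Conservation of energy gives ΣQ = 0:
0.17*134*(T − 344) + 0.67*2010*(T − (-13.9)) + 0.0879*840*(T − (-13.9)) = 0
1443.3 T = -11909
T = -11909/1443.3 ≈ -8.25 °C

T_f ≈ -8.3 °C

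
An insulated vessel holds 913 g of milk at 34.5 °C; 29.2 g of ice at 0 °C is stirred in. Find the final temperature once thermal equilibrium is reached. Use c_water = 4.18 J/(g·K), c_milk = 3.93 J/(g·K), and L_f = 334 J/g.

Let T be the final temperature. ΣQ_i = 0:
melt ice: 29.2×334 = 9752.8; warm the meltwater: 122.06 T; milk: 3588.1(T − 34.5)
3710.1 T = 123789 − 9752.8 = 114036
T ≈ 30.74 °C. Since T > 0 °C, the all-ice-melts assumption holds.

T_f ≈ 30.7 °C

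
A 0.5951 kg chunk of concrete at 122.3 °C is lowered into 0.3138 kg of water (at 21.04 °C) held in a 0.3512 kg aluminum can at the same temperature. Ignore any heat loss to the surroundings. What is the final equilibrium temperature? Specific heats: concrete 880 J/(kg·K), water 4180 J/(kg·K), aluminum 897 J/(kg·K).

T_f ≈ 45.7 °C

Setting the total heat transfer to zero:
0.5951×880×(T − 122.3) + 0.3138×4180×(T − 21.04) + 0.3512×897×(T − 21.04) = 0
523.69(T − 122.3) + 1311.7(T − 21.04) + 315.03(T − 21.04) = 0
2150.4 T = 98273
T = 98273/2150.4 ≈ 45.70 °C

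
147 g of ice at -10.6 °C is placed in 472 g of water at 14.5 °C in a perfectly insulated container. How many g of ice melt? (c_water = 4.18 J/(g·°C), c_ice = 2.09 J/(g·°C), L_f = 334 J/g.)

m_melted ≈ 75.9 g

Heat available from the water dropping to 0 °C: 472×4.18×14.5 = 28608 J.
Of that, 147×2.09×10.6 = 3256.6 J goes to bring the ice to 0 °C, leaving 25351 J.
To melt every bit of ice: 147×334 = 49098 J.
Since 25351 < 49098 J, not all the ice melts; equilibrium is at 0 °C.
Mass melted = 25351/334 ≈ 75.9 g.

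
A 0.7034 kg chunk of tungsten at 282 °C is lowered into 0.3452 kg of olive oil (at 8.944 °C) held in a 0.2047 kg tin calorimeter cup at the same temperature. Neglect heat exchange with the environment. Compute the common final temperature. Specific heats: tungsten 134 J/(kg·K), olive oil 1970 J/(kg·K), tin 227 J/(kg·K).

T_f ≈ 40.3 °C

With ΣQ=0 the equilibrium temperature is the m·c-weighted mean:
T_f = (94.26*282 + 680.04*8.944 + 46.47*8.944) / (94.26 + 680.04 + 46.47)
    = 33078 / 820.77 ≈ 40.30 °C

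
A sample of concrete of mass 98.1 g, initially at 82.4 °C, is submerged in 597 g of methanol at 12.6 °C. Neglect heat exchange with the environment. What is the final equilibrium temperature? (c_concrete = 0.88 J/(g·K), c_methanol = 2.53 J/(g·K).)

Energy conservation, ΣQ = 0:
98.1·0.88·(T − 82.4) + 597·2.53·(T − 12.6) = 0
86.33(T − 82.4) + 1510.4(T − 12.6) = 0
1596.7 T = 26145
T = 26145 / 1596.7 = 16.4 °C

T_f ≈ 16.4 °C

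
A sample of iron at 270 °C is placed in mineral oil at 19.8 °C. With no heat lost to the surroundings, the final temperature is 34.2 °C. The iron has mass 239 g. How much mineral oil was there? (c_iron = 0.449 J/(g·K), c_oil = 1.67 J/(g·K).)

m ≈ 1050 g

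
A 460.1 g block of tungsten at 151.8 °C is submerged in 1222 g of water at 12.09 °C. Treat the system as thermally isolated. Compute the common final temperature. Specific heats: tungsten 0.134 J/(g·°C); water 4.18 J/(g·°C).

T_f ≈ 13.8 °C

Net heat exchanged in the isolated system is zero:
460.1*0.134*(T − 151.8) + 1222*4.18*(T − 12.09) = 0
61.65(T − 151.8) + 5108(T − 12.09) = 0
5169.6 T = 71114
T = 71114 / 5169.6 = 13.8 °C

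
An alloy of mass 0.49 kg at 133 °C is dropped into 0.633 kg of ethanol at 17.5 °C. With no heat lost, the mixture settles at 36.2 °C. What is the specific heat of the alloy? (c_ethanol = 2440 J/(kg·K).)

c ≈ 609 J/(kg·K)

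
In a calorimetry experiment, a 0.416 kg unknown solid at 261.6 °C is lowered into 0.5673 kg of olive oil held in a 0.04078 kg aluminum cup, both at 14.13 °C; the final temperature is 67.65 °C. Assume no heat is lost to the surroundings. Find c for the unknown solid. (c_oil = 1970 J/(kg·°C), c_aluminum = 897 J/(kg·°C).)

c ≈ 766 J/(kg·°C)

Taking heat into each body as positive, Σ m c ΔT = 0:
0.416×c×(67.65 − 261.6) + 0.5673×1970×(67.65 − 14.13) + 0.04078×897×(67.65 − 14.13) = 0
-80.68 c = -61771
c = -61771/-80.68 ≈ 765.6 J/(kg·°C)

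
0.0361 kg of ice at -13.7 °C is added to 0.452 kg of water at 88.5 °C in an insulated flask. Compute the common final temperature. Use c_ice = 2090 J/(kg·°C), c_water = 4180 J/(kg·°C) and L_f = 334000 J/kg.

Setting the total heat transfer to zero:
warm ice to 0 °C: 0.0361×2090×(0 − (-13.7)) = 1033.7
  melt ice: 0.0361×334000 = 12057
  warm the meltwater: 150.9 T
  water: 1889.4(T − 88.5)
2040.3 T = 167208 − 13091 = 154117
T ≈ 75.54 °C (positive, so assuming full melt was valid).

T_f ≈ 75.5 °C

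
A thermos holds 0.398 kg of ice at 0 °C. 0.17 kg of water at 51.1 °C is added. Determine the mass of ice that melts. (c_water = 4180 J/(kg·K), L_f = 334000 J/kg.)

Heat available from the water dropping to 0 °C: 0.17×4180×51.1 = 36312 J.
Melting all 0.398 kg of ice would need 0.398×334000 = 132932 J.
Since 36312 < 132932 J, not all the ice melts; equilibrium is at 0 °C.
Mass melted = 36312/334000 ≈ 0.1087 kg.

m_melted ≈ 0.109 kg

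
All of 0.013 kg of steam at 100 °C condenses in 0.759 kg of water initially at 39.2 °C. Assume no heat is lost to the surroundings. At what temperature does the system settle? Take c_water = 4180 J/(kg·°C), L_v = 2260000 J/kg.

T_f ≈ 49.3 °C

Taking heat into each body as positive, Σ m c ΔT = 0:
condense steam: −0.013×2260000 = −29380
  condensate cools 100→T: 0.013×4180×(T − 100) = 54.34(T − 100)
  original water: 3172.6(T − 39.2)
3227 T = 29380 + 5434 + 124367 = 159181
T ≈ 49.33 °C, under the boiling point, so the assumption holds.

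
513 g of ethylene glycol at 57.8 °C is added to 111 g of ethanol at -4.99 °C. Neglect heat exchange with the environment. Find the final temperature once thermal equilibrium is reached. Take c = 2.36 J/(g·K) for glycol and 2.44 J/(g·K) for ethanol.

T_f ≈ 46.3 °C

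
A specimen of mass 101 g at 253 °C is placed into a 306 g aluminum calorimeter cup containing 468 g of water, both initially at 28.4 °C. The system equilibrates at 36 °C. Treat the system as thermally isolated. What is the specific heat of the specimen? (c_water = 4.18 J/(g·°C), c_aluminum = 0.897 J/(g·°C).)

c ≈ 0.774 J/(g·°C)

Energy conservation, ΣQ = 0:
101·c·(36 − 253) + 468·4.18·(36 − 28.4) + 306·0.897·(36 − 28.4) = 0
-21917 c = -16953
c = -16953/-21917 ≈ 0.7735 J/(g·°C)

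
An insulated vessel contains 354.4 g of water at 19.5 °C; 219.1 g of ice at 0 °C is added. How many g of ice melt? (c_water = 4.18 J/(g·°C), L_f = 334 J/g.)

Heat available from the water dropping to 0 °C: 354.4×4.18×19.5 = 28887 J.
To melt every bit of ice: 219.1×334 = 73179 J.
28887 J < 73179 J, so only part of the ice melts and the system sits at 0 °C.
m_melt = 28887 / L_f = 86.49 g.

m_melted ≈ 86.5 g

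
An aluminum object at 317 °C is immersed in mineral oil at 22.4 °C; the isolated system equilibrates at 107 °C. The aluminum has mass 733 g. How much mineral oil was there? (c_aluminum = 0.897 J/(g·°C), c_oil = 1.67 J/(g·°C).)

m ≈ 977 g

Heat lost by the aluminum = heat gained by the oil:
733·0.897·(317 − 107) = m·1.67·(107 − 22.4)
141.28 m = 138075  ⇒  m ≈ 977.3 g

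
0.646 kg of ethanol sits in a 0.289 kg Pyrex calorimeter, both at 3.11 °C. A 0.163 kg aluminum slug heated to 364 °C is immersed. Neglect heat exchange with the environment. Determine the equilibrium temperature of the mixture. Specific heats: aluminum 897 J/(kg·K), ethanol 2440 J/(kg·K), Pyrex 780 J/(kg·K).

T_f ≈ 30.2 °C

T_f = Σ m_i c_i T_i / Σ m_i c_i:
T_f = (146.21·364 + 1576.2·3.11 + 225.42·3.11) / (146.21 + 1576.2 + 225.42)
    = 58824 / 1947.9 ≈ 30.20 °C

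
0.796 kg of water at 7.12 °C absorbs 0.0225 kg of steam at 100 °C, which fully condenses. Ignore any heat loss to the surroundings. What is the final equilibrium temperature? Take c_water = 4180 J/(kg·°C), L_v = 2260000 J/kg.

Setting the total heat transfer to zero:
steam→water at 100 °C releases m L_v = 0.0225×2260000 = 50850
  condensed water 100 °C→T: 94.05(T − 100)
  original water: 3327.3(T − 7.12)
3421.3 T = 50850 + 9405 + 23690 = 83945
T ≈ 24.54 °C — below 100 °C, confirming all the steam condensed.

T_f ≈ 24.5 °C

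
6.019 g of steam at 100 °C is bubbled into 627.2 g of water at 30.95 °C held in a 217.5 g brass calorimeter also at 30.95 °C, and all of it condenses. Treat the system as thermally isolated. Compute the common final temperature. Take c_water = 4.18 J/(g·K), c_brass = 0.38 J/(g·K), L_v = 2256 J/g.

T_f ≈ 36.6 °C

Sum of m c ΔT and latent-heat terms is zero:
condense steam: −6.019×2256 = −13579
  condensate cools 100→T: 6.019×4.18×(T − 100) = 25.16(T − 100)
  water warms: 627.2×4.18×(T − 30.95) = 2621.7(T − 30.95)
  cup: 82.65(T − 30.95)
2729.5 T = 13579 + 2515.9 + 83700 = 99794
T ≈ 36.56 °C (< 100 °C, so full condensation is consistent).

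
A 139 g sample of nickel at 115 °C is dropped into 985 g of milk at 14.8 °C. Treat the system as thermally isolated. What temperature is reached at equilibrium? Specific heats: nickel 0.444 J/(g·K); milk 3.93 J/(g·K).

Set heat shed by the hot body equal to heat absorbed by the cold body:
139*0.444*(115 − T) = 985*3.93*(T − 14.8)
61.72(115 − T) = 3871.1(T − 14.8)
3932.8 T = 64389  ⇒  T ≈ 16.37 °C

T_f ≈ 16.4 °C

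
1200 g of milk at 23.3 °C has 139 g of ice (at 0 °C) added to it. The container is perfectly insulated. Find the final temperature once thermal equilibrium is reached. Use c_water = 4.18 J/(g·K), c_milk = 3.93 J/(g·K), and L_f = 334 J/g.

Setting the total heat transfer to zero:
melt ice: 139·334 = 46426
  meltwater 0→T: 139·4.18·T = 581.02 T
  milk: 4716(T − 23.3)
5297 T = 109883 − 46426 = 63457
T ≈ 11.98 °C (positive, so assuming full melt was valid).

T_f ≈ 12.0 °C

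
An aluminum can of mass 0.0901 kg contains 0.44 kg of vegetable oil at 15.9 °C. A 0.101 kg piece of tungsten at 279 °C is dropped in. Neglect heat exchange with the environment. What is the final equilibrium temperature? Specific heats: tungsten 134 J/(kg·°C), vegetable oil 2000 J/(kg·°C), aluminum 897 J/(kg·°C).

Taking heat into each body as positive, Σ m c ΔT = 0:
0.101·134·(T − 279) + 0.44·2000·(T − 15.9) + 0.0901·897·(T − 15.9) = 0
13.53(T − 279) + 880(T − 15.9) + 80.82(T − 15.9) = 0
974.35 T = 19053
T = 19053 / 974.35 = 19.6 °C

T_f ≈ 19.6 °C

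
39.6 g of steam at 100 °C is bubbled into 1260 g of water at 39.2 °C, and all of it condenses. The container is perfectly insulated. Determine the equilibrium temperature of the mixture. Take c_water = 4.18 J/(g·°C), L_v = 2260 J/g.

Energy balance with sensible and latent terms:
condense steam: −39.6×2260 = −89496
  condensed water 100 °C→T: 165.53(T − 100)
  water warms: 1260×4.18×(T − 39.2) = 5266.8(T − 39.2)
5432.3 T = 89496 + 16553 + 206459 = 312507
T ≈ 57.53 °C — below 100 °C, confirming all the steam condensed.

T_f ≈ 57.5 °C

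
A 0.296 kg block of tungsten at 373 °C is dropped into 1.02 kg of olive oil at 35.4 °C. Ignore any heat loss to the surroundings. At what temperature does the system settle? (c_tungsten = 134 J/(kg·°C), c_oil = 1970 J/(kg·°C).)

Net heat exchanged in the isolated system is zero:
0.296*134*(T − 373) + 1.02*1970*(T − 35.4) = 0
2049.1 T = 85927
T = 85927 / 2049.1 = 41.9 °C

T_f ≈ 41.9 °C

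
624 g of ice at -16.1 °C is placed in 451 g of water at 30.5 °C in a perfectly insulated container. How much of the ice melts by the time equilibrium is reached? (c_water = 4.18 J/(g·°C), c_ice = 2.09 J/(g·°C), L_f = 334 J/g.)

m_melted ≈ 109 g

Cooling the water to 0 °C releases 451×4.18×30.5 = 57498 J.
Warming the ice to 0 °C takes 624×2.09×16.1 = 20997 J, leaving 36501 J for melting.
Fully melting the ice requires m_ice L_f = 624×334 = 208416 J.
That's not enough to melt it all — equilibrium is at 0 °C with ice remaining.
Mass melted = 36501/334 ≈ 109.3 g.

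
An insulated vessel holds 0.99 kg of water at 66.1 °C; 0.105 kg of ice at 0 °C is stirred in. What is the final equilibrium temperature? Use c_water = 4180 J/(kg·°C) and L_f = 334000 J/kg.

T_f ≈ 52.1 °C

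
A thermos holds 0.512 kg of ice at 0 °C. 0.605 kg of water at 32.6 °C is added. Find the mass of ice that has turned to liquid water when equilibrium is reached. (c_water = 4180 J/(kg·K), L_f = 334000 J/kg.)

m_melted ≈ 0.247 kg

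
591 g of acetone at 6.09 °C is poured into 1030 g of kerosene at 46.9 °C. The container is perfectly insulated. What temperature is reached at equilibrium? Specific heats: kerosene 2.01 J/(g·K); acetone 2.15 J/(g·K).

T_f ≈ 31.4 °C

T_f = Σ m_i c_i T_i / Σ m_i c_i:
T_f = (2070.3·46.9 + 1270.6·6.09) / (2070.3 + 1270.6)
    = 104835 / 3340.9 ≈ 31.38 °C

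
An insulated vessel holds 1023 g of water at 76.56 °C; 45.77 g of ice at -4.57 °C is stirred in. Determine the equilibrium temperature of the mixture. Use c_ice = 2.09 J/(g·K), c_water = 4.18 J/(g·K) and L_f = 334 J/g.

Sum of m c ΔT and latent-heat terms is zero:
ice -4.57→0 °C: 45.77·2.09·4.57 = 437.16
  latent heat to melt: 45.77·334 = 15287
  meltwater 0→T: 45.77·4.18·T = 191.32 T
  water: 4276.1(T − 76.56)
4467.5 T = 327381 − 15724 = 311657
T ≈ 69.76 °C (positive, so assuming full melt was valid).

T_f ≈ 69.8 °C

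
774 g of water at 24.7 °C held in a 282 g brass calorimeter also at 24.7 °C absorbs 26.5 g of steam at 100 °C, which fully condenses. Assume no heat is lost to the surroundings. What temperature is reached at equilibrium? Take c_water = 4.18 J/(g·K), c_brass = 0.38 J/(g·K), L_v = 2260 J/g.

Net heat exchanged in the isolated system is zero:
steam→water at 100 °C releases m L_v = 26.5·2260 = 59890; condensate cools 100→T: 26.5·4.18·(T − 100) = 110.77(T − 100); original water: 3235.3(T − 24.7); cup: 107.16(T − 24.7)
3453.2 T = 59890 + 11077 + 82559 = 153526
T ≈ 44.46 °C, under the boiling point, so the assumption holds.

T_f ≈ 44.5 °C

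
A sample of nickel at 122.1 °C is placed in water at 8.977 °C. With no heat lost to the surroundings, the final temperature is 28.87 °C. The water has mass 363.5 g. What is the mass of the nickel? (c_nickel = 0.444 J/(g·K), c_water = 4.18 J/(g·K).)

Heat lost by the nickel = heat gained by the water:
m·0.444·(122.1 − 28.87) = 363.5·4.18·(28.87 − 8.977)
41.39 m = 30226  ⇒  m ≈ 730.2 g

m ≈ 730 g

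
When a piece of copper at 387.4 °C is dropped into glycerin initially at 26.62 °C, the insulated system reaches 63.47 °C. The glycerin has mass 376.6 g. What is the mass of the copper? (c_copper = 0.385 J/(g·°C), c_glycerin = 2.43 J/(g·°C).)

m ≈ 270 g

Setting the total heat transfer to zero:
m·0.385·(63.47 − 387.4) + 376.6·2.43·(63.47 − 26.62) = 0
-124.71 m = -33723
m = -33723/-124.71 ≈ 270.4 g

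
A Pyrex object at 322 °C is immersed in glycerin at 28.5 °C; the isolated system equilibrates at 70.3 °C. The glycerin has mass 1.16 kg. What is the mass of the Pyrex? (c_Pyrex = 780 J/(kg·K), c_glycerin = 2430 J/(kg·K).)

|Q_Pyrex| = |Q_glycerin|:
m×780×(322 − 70.3) = 1.16×2430×(70.3 − 28.5)
196326 m = 117826  ⇒  m ≈ 0.6002 kg

m ≈ 0.6 kg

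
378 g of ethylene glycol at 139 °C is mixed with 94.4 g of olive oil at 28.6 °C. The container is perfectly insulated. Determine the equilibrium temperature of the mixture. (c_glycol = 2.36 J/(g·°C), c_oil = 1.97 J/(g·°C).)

T_f ≈ 120.0 °C

|Q_glycol| = |Q_oil|:
378·2.36·(139 − T) = 94.4·1.97·(T − 28.6)
892.08(139 − T) = 185.97(T − 28.6)
1078 T = 129318  ⇒  T ≈ 119.96 °C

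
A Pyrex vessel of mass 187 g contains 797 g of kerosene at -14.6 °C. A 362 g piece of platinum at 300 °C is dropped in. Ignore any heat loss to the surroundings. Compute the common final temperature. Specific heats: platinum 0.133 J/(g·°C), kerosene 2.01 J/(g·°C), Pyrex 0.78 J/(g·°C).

Energy conservation, ΣQ = 0:
362×0.133×(T − 300) + 797×2.01×(T − (-14.6)) + 187×0.78×(T − (-14.6)) = 0
48.15(T − 300) + 1602(T − (-14.6)) + 145.86(T − (-14.6)) = 0
(48.15 + 1602 + 145.86) T = 48.15×300 + 1602×(-14.6) + 145.86×(-14.6)
T ≈ -6.17 °C

T_f ≈ -6.2 °C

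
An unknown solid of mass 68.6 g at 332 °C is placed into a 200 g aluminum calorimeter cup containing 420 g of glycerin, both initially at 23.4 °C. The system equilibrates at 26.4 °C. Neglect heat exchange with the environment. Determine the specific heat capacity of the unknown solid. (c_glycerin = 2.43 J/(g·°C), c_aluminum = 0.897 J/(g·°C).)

c ≈ 0.172 J/(g·°C)

Setting the total heat transfer to zero:
68.6·c·(26.4 − 332) + 420·2.43·(26.4 − 23.4) + 200·0.897·(26.4 − 23.4) = 0
-20964 c = -3600
c = -3600/-20964 ≈ 0.1717 J/(g·°C)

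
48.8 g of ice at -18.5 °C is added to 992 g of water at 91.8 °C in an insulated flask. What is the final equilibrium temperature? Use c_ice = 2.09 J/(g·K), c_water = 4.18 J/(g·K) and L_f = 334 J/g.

T_f ≈ 83.3 °C

Setting the total heat transfer to zero:
ice -18.5→0 °C: 48.8×2.09×18.5 = 1886.9; melt ice: 48.8×334 = 16299; meltwater 0→T: 48.8×4.18×T = 203.98 T; water cools: 992×4.18×(T − 91.8) = 4146.6(T − 91.8)
4350.5 T = 380654 − 18186 = 362468
T ≈ 83.32 °C — above 0 °C, consistent with complete melting.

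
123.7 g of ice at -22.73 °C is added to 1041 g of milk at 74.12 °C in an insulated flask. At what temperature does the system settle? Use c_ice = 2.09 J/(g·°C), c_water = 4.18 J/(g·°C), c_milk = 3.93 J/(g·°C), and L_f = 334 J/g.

Energy balance with sensible and latent terms:
ice -22.73→0 °C: 123.7×2.09×22.73 = 5876.5; melt ice: 123.7×334 = 41316; meltwater 0→T: 123.7×4.18×T = 517.07 T; milk: 4091.1(T − 74.12)
4608.2 T = 303235 − 47192 = 256042
T ≈ 55.56 °C. Since T > 0 °C, the all-ice-melts assumption holds.

T_f ≈ 55.6 °C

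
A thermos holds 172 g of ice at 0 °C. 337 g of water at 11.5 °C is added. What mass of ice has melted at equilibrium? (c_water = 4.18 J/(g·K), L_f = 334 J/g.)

m_melted ≈ 48.5 g

Water can give up m c ΔT = 337×4.18×11.5 = 16200 J before reaching 0 °C.
Melting all 172 g of ice would need 172×334 = 57448 J.
16200 J < 57448 J, so only part of the ice melts and the system sits at 0 °C.
m_melt = 16200 / L_f = 48.5 g.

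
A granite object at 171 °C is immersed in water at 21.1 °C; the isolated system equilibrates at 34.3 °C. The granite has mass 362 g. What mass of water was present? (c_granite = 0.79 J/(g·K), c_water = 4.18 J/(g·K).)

Heat lost by the granite = heat gained by the water:
362×0.79×(171 − 34.3) = m×4.18×(34.3 − 21.1)
55.18 m = 39093  ⇒  m ≈ 708.5 g

m ≈ 709 g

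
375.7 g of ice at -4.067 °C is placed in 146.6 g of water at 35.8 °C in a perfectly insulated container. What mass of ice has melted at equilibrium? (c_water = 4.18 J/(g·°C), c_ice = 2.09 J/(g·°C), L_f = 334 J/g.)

Cooling the water to 0 °C releases 146.6·4.18·35.8 = 21938 J.
Of that, 375.7·2.09·4.067 = 3193.5 J goes to bring the ice to 0 °C, leaving 18744 J.
Fully melting the ice requires m_ice L_f = 375.7·334 = 125484 J.
That's not enough to melt it all — equilibrium is at 0 °C with ice remaining.
Mass melted = 18744/334 ≈ 56.12 g.

m_melted ≈ 56.1 g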